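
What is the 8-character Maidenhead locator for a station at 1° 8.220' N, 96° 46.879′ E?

NJ81jd32

Shift to the Maidenhead origin (180°W, 90°S): lon 276.78132, lat 91.13700.
Field: 276.78132/20 → 13 → N, 91.13700/10 → 9 → J; chars NJ.
Square: 16.78132/2 → 8, 1.13700/1 → 1; chars 81.
Subsquare: 0.78132/0.0833333 → 9 → j, 0.13700/0.0416667 → 3 → d; chars jd.
Extended square: 0.03132/0.00833333 → 3, 0.01200/0.00416667 → 2; chars 32.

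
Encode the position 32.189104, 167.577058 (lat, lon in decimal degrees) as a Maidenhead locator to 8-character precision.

RM32se95

Shift to the Maidenhead origin (180°W, 90°S): lon 347.57706, lat 122.18910.
Field: 347.57706/20 → 17 → R, 122.18910/10 → 12 → M; chars RM.
Square: 7.57706/2 → 3, 2.18910/1 → 2; chars 32.
Subsquare: 1.57706/0.0833333 → 18 → s, 0.18910/0.0416667 → 4 → e; chars se.
Extended square: 0.07706/0.00833333 → 9, 0.02244/0.00416667 → 5; chars 95.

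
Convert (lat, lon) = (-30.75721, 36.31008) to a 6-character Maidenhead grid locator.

Add 180° to longitude and 90° to latitude: 216.3101, 59.2428.
Field (20°×10°, letters A–R): lon ⌊216.3101/20⌋ = 10 → K; lat ⌊59.2428/10⌋ = 5 → F.
Square (2°×1°, digits 0–9): lon ⌊16.3101/2⌋ = 8; lat ⌊9.2428/1⌋ = 9.
Subsquare (5′×2.5′, letters a–x): lon ⌊0.3101/0.0833333⌋ = 3 → d; lat ⌊0.2428/0.0416667⌋ = 5 → f.

KF89df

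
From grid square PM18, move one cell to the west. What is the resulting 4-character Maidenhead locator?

PM08

Longitude square 1; −1 → 0.
The latitude characters are unchanged.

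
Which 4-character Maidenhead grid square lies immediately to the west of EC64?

Longitude square 6; −1 → 5.
The latitude characters are unchanged.

EC54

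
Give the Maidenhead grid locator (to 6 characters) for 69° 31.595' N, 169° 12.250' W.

AP59jm

Add 180° to longitude and 90° to latitude: 10.7958, 159.5266.
Field: lon ⌊10.7958/20⌋ = 0 → A; lat ⌊159.5266/10⌋ = 15 → P.
Square: lon ⌊10.7958/2⌋ = 5; lat ⌊9.5266/1⌋ = 9.
Subsquare: lon ⌊0.7958/0.0833333⌋ = 9 → j; lat ⌊0.5266/0.0416667⌋ = 12 → m.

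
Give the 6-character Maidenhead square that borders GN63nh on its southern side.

GN63ng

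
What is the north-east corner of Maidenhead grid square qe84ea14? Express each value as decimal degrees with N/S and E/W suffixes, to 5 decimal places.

45.97917° S, 156.35000° E

Field Q=16, E=4: +16·20° lon, +4·10° lat → SW at lon 140°, lat -50°.
Square 8, 4: +8·2° lon, +4·1° lat → SW at lon 156°, lat -46°.
Subsquare e=4, a=0: +4·0.0833333° lon, +0·0.0416667° lat → SW at lon 156.333°, lat -46°.
Extended square 1, 4: +1·0.00833333° lon, +4·0.00416667° lat → SW at lon 156.342°, lat -45.9833°.
Cell spans 0.00833333° lon × 0.00416667° lat. NE corner is SW corner plus one full cell.
latitude 45.97917° S, longitude 156.35000° E.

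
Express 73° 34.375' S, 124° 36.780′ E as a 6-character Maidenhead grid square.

PB26hk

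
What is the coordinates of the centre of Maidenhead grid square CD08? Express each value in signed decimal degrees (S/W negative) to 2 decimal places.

-51.50, -139.00

Field C=2, D=3: +2·20° lon, +3·10° lat → SW at lon -140°, lat -60°.
Square 0, 8: +0·2° lon, +8·1° lat → SW at lon -140°, lat -52°.
Cell spans 2° lon × 1° lat. Centre is SW corner plus half of each.
latitude -51.50, longitude -139.00.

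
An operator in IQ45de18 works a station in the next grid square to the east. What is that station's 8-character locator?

IQ45de28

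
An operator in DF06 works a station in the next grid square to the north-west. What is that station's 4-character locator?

Longitude square 0; −1 → -1, wraps to 9, carry into field.
Longitude field D = 3; −1 → 2 = C.
Latitude square 6; +1 → 7.

CF97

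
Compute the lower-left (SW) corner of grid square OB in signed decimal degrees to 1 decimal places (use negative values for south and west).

-80.0, 100.0

Field O=14, B=1: +14·20° lon, +1·10° lat → SW at lon 100°, lat -80°.
latitude -80.0, longitude 100.0.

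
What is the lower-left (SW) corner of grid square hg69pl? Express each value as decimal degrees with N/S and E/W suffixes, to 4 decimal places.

20.5417° S, 26.7500° W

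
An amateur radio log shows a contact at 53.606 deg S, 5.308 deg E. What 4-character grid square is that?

JD26

Shift to the Maidenhead origin (180°W, 90°S): lon 185.31, lat 36.39.
Field: 185.31/20 → 9 → J, 36.39/10 → 3 → D; chars JD.
Square: 5.31/2 → 2, 6.39/1 → 6; chars 26.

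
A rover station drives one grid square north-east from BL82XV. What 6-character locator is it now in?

Longitude subsquare x = 23; +1 → 24, wraps to 0 = a, carry into square.
Longitude square 8; +1 → 9.
Latitude subsquare v = 21; +1 → 22 = w.

BL92aw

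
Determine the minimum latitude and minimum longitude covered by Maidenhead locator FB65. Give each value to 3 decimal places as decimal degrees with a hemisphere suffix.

75.000° S, 68.000° W

Field F=5, B=1: +5·20° lon, +1·10° lat → SW at lon -80°, lat -80°.
Square 6, 5: +6·2° lon, +5·1° lat → SW at lon -68°, lat -75°.
latitude 75.000° S, longitude 68.000° W.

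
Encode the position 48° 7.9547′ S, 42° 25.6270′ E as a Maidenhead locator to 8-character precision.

Add 180° to longitude and 90° to latitude: 222.42712, 41.86742.
Field: 222.42712/20 → 11 → L, 41.86742/10 → 4 → E; chars LE.
Square: 2.42712/2 → 1, 1.86742/1 → 1; chars 11.
Subsquare: 0.42712/0.0833333 → 5 → f, 0.86742/0.0416667 → 20 → u; chars fu.
Extended square: 0.01045/0.00833333 → 1, 0.03409/0.00416667 → 8; chars 18.

LE11fu18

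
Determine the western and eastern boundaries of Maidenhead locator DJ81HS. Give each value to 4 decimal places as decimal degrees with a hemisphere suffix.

103.4167° W, 103.3333° W

Field D=3, J=9: +3·20° lon, +9·10° lat → SW at lon -120°, lat 0°.
Square 8, 1: +8·2° lon, +1·1° lat → SW at lon -104°, lat 1°.
Subsquare h=7, s=18: +7·0.0833333° lon, +18·0.0416667° lat → SW at lon -103.417°, lat 1.75°.
Cell spans 0.0833333° lon × 0.0416667° lat.
west 103.4167° W, east 103.3333° W.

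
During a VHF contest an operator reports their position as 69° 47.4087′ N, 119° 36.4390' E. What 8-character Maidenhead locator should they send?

Add 180° to longitude and 90° to latitude: 299.60732, 159.79014.
Field: 299.60732/20 → 14 → O, 159.79014/10 → 15 → P; chars OP.
Square: 19.60732/2 → 9, 9.79014/1 → 9; chars 99.
Subsquare: 1.60732/0.0833333 → 19 → t, 0.79014/0.0416667 → 18 → s; chars ts.
Extended square: 0.02398/0.00833333 → 2, 0.04014/0.00416667 → 9; chars 29.

OP99ts29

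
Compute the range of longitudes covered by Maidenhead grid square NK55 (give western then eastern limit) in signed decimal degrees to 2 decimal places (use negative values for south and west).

Field N=13, K=10: +13·20° lon, +10·10° lat → SW at lon 80°, lat 10°.
Square 5, 5: +5·2° lon, +5·1° lat → SW at lon 90°, lat 15°.
Cell spans 2° lon × 1° lat.
west 90.00, east 92.00.

90.00, 92.00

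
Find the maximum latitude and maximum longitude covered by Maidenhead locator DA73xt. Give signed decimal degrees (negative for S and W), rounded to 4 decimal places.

-86.1667, -104.0000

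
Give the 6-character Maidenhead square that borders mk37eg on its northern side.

Latitude subsquare g = 6; +1 → 7 = h.
The longitude characters are unchanged.

MK37eh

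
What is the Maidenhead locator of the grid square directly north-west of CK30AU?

Longitude subsquare a = 0; −1 → -1, wraps to 23 = x, carry into square.
Longitude square 3; −1 → 2.
Latitude subsquare u = 20; +1 → 21 = v.

CK20xv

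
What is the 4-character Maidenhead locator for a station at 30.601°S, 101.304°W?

Shift to the Maidenhead origin (180°W, 90°S): lon 78.70, lat 59.40.
Field: 78.70/20 → 3 → D, 59.40/10 → 5 → F; chars DF.
Square: 18.70/2 → 9, 9.40/1 → 9; chars 99.

DF99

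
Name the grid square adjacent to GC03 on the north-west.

Longitude square 0; −1 → -1, wraps to 9, carry into field.
Longitude field G = 6; −1 → 5 = F.
Latitude square 3; +1 → 4.

FC94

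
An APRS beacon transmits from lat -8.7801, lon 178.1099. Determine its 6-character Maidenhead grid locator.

RI91bf

Offset from 180°W / 90°S: lon 358.1099°, lat 81.2199°.
Field: 358.1099/20 → 17 → R, 81.2199/10 → 8 → I; chars RI.
Square: 18.1099/2 → 9, 1.2199/1 → 1; chars 91.
Subsquare: 0.1099/0.0833333 → 1 → b, 0.2199/0.0416667 → 5 → f; chars bf.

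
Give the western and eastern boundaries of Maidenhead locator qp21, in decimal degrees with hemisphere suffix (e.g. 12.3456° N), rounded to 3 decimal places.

144.000° E, 146.000° E

Field Q=16, P=15: +16·20° lon, +15·10° lat → SW at lon 140°, lat 60°.
Square 2, 1: +2·2° lon, +1·1° lat → SW at lon 144°, lat 61°.
Cell spans 2° lon × 1° lat.
west 144.000° E, east 146.000° E.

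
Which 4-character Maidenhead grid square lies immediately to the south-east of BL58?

Longitude square 5; +1 → 6.
Latitude square 8; −1 → 7.

BL67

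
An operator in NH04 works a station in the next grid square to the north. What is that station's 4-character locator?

Latitude square 4; +1 → 5.
The longitude characters are unchanged.

NH05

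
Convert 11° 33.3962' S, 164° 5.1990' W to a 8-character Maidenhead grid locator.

AH78wk96

Shift to the Maidenhead origin (180°W, 90°S): lon 15.91335, lat 78.44340.
Field: lon ⌊15.91335/20⌋ = 0 → A; lat ⌊78.44340/10⌋ = 7 → H.
Square: lon ⌊15.91335/2⌋ = 7; lat ⌊8.44340/1⌋ = 8.
Subsquare: lon ⌊1.91335/0.0833333⌋ = 22 → w; lat ⌊0.44340/0.0416667⌋ = 10 → k.
Extended square: lon ⌊0.08002/0.00833333⌋ = 9; lat ⌊0.02673/0.00416667⌋ = 6.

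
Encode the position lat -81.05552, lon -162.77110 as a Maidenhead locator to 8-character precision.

AA88ow76

Offset from 180°W / 90°S: lon 17.22890°, lat 8.94448°.
Field (20°×10°, letters A–R): 17.22890/20 → 0 → A, 8.94448/10 → 0 → A; chars AA.
Square (2°×1°, digits 0–9): 17.22890/2 → 8, 8.94448/1 → 8; chars 88.
Subsquare (5′×2.5′, letters a–x): 1.22890/0.0833333 → 14 → o, 0.94448/0.0416667 → 22 → w; chars ow.
Extended square (30″×15″, digits 0–9): 0.06223/0.00833333 → 7, 0.02781/0.00416667 → 6; chars 76.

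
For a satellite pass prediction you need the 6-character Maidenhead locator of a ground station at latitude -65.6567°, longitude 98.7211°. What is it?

NC94ii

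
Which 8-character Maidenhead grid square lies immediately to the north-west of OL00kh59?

OL00ki40

Longitude extended square 5; −1 → 4.
Latitude extended square 9; +1 → 10, wraps to 0, carry into subsquare.
Latitude subsquare h = 7; +1 → 8 = i.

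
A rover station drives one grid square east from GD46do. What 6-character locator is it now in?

GD46eo

Longitude subsquare d = 3; +1 → 4 = e.
The latitude characters are unchanged.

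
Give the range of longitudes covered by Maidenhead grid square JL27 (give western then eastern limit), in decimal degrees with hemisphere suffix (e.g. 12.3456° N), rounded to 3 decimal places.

4.000° E, 6.000° E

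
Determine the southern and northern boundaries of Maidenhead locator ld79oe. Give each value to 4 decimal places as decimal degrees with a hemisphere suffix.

Field L=11, D=3: +11·20° lon, +3·10° lat → SW at lon 40°, lat -60°.
Square 7, 9: +7·2° lon, +9·1° lat → SW at lon 54°, lat -51°.
Subsquare o=14, e=4: +14·0.0833333° lon, +4·0.0416667° lat → SW at lon 55.1667°, lat -50.8333°.
Cell spans 0.0833333° lon × 0.0416667° lat.
south 50.8333° S, north 50.7917° S.

50.8333° S, 50.7917° S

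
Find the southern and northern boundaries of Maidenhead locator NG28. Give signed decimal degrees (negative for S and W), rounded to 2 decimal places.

-22.00, -21.00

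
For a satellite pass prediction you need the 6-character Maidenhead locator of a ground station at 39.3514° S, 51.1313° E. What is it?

LF50np

Offset from 180°W / 90°S: lon 231.1313°, lat 50.6486°.
Field: lon ⌊231.1313/20⌋ = 11 → L; lat ⌊50.6486/10⌋ = 5 → F.
Square: lon ⌊11.1313/2⌋ = 5; lat ⌊0.6486/1⌋ = 0.
Subsquare: lon ⌊1.1313/0.0833333⌋ = 13 → n; lat ⌊0.6486/0.0416667⌋ = 15 → p.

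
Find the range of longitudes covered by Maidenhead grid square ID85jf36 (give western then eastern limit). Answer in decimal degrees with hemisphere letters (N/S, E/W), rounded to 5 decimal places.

Field I=8, D=3: +8·20° lon, +3·10° lat → SW at lon -20°, lat -60°.
Square 8, 5: +8·2° lon, +5·1° lat → SW at lon -4°, lat -55°.
Subsquare j=9, f=5: +9·0.0833333° lon, +5·0.0416667° lat → SW at lon -3.25°, lat -54.7917°.
Extended square 3, 6: +3·0.00833333° lon, +6·0.00416667° lat → SW at lon -3.225°, lat -54.7667°.
Cell spans 0.00833333° lon × 0.00416667° lat.
west 3.22500° W, east 3.21667° W.

3.22500° W, 3.21667° W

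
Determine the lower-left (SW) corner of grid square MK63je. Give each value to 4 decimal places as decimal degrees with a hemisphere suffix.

13.1667° N, 72.7500° E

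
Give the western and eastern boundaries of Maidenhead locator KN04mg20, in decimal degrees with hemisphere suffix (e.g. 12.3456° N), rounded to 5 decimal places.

Field K=10, N=13: +10·20° lon, +13·10° lat → SW at lon 20°, lat 40°.
Square 0, 4: +0·2° lon, +4·1° lat → SW at lon 20°, lat 44°.
Subsquare m=12, g=6: +12·0.0833333° lon, +6·0.0416667° lat → SW at lon 21°, lat 44.25°.
Extended square 2, 0: +2·0.00833333° lon, +0·0.00416667° lat → SW at lon 21.0167°, lat 44.25°.
Cell spans 0.00833333° lon × 0.00416667° lat.
west 21.01667° E, east 21.02500° E.

21.01667° E, 21.02500° E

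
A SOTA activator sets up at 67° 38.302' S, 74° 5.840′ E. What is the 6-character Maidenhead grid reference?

MC72bi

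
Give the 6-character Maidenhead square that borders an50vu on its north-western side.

AN50uv

Longitude subsquare v = 21; −1 → 20 = u.
Latitude subsquare u = 20; +1 → 21 = v.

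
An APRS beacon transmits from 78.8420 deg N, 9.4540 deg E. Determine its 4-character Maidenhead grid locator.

JQ48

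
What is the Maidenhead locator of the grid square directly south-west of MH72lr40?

Longitude extended square 4; −1 → 3.
Latitude extended square 0; −1 → -1, wraps to 9, carry into subsquare.
Latitude subsquare r = 17; −1 → 16 = q.

MH72lq39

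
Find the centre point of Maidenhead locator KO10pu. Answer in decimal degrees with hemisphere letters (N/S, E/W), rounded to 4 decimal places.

50.8542° N, 23.2917° E

Field K=10, O=14: +10·20° lon, +14·10° lat → SW at lon 20°, lat 50°.
Square 1, 0: +1·2° lon, +0·1° lat → SW at lon 22°, lat 50°.
Subsquare p=15, u=20: +15·0.0833333° lon, +20·0.0416667° lat → SW at lon 23.25°, lat 50.8333°.
Cell spans 0.0833333° lon × 0.0416667° lat. Centre is SW corner plus half of each.
latitude 50.8542° N, longitude 23.2917° E.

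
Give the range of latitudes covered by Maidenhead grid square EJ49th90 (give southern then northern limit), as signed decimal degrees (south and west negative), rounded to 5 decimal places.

Field E=4, J=9: +4·20° lon, +9·10° lat → SW at lon -100°, lat 0°.
Square 4, 9: +4·2° lon, +9·1° lat → SW at lon -92°, lat 9°.
Subsquare t=19, h=7: +19·0.0833333° lon, +7·0.0416667° lat → SW at lon -90.4167°, lat 9.29167°.
Extended square 9, 0: +9·0.00833333° lon, +0·0.00416667° lat → SW at lon -90.3417°, lat 9.29167°.
Cell spans 0.00833333° lon × 0.00416667° lat.
south 9.29167, north 9.29583.

9.29167, 9.29583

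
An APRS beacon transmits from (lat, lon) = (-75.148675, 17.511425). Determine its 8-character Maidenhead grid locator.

Add 180° to longitude and 90° to latitude: 197.51143, 14.85133.
Field: lon ⌊197.51143/20⌋ = 9 → J; lat ⌊14.85133/10⌋ = 1 → B.
Square: lon ⌊17.51143/2⌋ = 8; lat ⌊4.85133/1⌋ = 4.
Subsquare: lon ⌊1.51143/0.0833333⌋ = 18 → s; lat ⌊0.85133/0.0416667⌋ = 20 → u.
Extended square: lon ⌊0.01143/0.00833333⌋ = 1; lat ⌊0.01799/0.00416667⌋ = 4.

JB84su14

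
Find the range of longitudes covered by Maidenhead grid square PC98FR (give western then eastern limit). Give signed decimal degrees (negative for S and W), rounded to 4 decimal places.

Field P=15, C=2: +15·20° lon, +2·10° lat → SW at lon 120°, lat -70°.
Square 9, 8: +9·2° lon, +8·1° lat → SW at lon 138°, lat -62°.
Subsquare f=5, r=17: +5·0.0833333° lon, +17·0.0416667° lat → SW at lon 138.417°, lat -61.2917°.
Cell spans 0.0833333° lon × 0.0416667° lat.
west 138.4167, east 138.5000.

138.4167, 138.5000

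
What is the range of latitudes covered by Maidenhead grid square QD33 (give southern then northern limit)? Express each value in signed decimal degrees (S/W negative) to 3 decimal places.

-57.000, -56.000

Field Q=16, D=3: +16·20° lon, +3·10° lat → SW at lon 140°, lat -60°.
Square 3, 3: +3·2° lon, +3·1° lat → SW at lon 146°, lat -57°.
Cell spans 2° lon × 1° lat.
south -57.000, north -56.000.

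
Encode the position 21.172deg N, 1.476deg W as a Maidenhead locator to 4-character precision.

IL91

Add 180° to longitude and 90° to latitude: 178.52, 111.17.
Field: lon ⌊178.52/20⌋ = 8 → I; lat ⌊111.17/10⌋ = 11 → L.
Square: lon ⌊18.52/2⌋ = 9; lat ⌊1.17/1⌋ = 1.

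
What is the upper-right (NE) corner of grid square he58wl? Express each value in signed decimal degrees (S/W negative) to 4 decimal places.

-41.5000, -28.0833

Field H=7, E=4: +7·20° lon, +4·10° lat → SW at lon -40°, lat -50°.
Square 5, 8: +5·2° lon, +8·1° lat → SW at lon -30°, lat -42°.
Subsquare w=22, l=11: +22·0.0833333° lon, +11·0.0416667° lat → SW at lon -28.1667°, lat -41.5417°.
Cell spans 0.0833333° lon × 0.0416667° lat. NE corner is SW corner plus one full cell.
latitude -41.5000, longitude -28.0833.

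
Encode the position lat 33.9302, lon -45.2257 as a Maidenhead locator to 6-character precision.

GM73jw

Shift to the Maidenhead origin (180°W, 90°S): lon 134.7743, lat 123.9302.
Field (20°×10°, letters A–R): lon ⌊134.7743/20⌋ = 6 → G; lat ⌊123.9302/10⌋ = 12 → M.
Square (2°×1°, digits 0–9): lon ⌊14.7743/2⌋ = 7; lat ⌊3.9302/1⌋ = 3.
Subsquare (5′×2.5′, letters a–x): lon ⌊0.7743/0.0833333⌋ = 9 → j; lat ⌊0.9302/0.0416667⌋ = 22 → w.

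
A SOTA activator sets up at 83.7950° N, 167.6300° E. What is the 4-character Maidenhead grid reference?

RR33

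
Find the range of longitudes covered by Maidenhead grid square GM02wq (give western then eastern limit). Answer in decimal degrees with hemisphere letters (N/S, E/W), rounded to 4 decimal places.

Field G=6, M=12: +6·20° lon, +12·10° lat → SW at lon -60°, lat 30°.
Square 0, 2: +0·2° lon, +2·1° lat → SW at lon -60°, lat 32°.
Subsquare w=22, q=16: +22·0.0833333° lon, +16·0.0416667° lat → SW at lon -58.1667°, lat 32.6667°.
Cell spans 0.0833333° lon × 0.0416667° lat.
west 58.1667° W, east 58.0833° W.

58.1667° W, 58.0833° W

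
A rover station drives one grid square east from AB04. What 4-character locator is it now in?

Longitude square 0; +1 → 1.
The latitude characters are unchanged.

AB14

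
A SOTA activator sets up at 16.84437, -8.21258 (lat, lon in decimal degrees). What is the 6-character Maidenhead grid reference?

IK56vu

Offset from 180°W / 90°S: lon 171.7874°, lat 106.8444°.
Field (20°×10°, letters A–R): 171.7874/20 → 8 → I, 106.8444/10 → 10 → K; chars IK.
Square (2°×1°, digits 0–9): 11.7874/2 → 5, 6.8444/1 → 6; chars 56.
Subsquare (5′×2.5′, letters a–x): 1.7874/0.0833333 → 21 → v, 0.8444/0.0416667 → 20 → u; chars vu.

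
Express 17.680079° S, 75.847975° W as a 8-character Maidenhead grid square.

FH22bh86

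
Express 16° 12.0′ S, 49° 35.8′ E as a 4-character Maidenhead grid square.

LH43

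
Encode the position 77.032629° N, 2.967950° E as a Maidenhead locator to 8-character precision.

Add 180° to longitude and 90° to latitude: 182.96795, 167.03263.
Field (20°×10°, letters A–R): 182.96795/20 → 9 → J, 167.03263/10 → 16 → Q; chars JQ.
Square (2°×1°, digits 0–9): 2.96795/2 → 1, 7.03263/1 → 7; chars 17.
Subsquare (5′×2.5′, letters a–x): 0.96795/0.0833333 → 11 → l, 0.03263/0.0416667 → 0 → a; chars la.
Extended square (30″×15″, digits 0–9): 0.05128/0.00833333 → 6, 0.03263/0.00416667 → 7; chars 67.

JQ17la67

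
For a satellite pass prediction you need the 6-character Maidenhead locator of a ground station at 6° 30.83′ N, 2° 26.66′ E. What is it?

JJ16fm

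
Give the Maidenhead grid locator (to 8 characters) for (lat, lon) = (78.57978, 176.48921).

Add 180° to longitude and 90° to latitude: 356.48921, 168.57978.
Field: 356.48921/20 → 17 → R, 168.57978/10 → 16 → Q; chars RQ.
Square: 16.48921/2 → 8, 8.57978/1 → 8; chars 88.
Subsquare: 0.48921/0.0833333 → 5 → f, 0.57978/0.0416667 → 13 → n; chars fn.
Extended square: 0.07254/0.00833333 → 8, 0.03811/0.00416667 → 9; chars 89.

RQ88fn89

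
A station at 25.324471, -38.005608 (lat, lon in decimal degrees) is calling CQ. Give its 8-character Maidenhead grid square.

HL05xh97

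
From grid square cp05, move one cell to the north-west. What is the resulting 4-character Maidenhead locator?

BP96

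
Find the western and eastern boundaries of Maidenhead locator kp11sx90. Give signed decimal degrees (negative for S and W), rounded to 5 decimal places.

Field K=10, P=15: +10·20° lon, +15·10° lat → SW at lon 20°, lat 60°.
Square 1, 1: +1·2° lon, +1·1° lat → SW at lon 22°, lat 61°.
Subsquare s=18, x=23: +18·0.0833333° lon, +23·0.0416667° lat → SW at lon 23.5°, lat 61.9583°.
Extended square 9, 0: +9·0.00833333° lon, +0·0.00416667° lat → SW at lon 23.575°, lat 61.9583°.
Cell spans 0.00833333° lon × 0.00416667° lat.
west 23.57500, east 23.58333.

23.57500, 23.58333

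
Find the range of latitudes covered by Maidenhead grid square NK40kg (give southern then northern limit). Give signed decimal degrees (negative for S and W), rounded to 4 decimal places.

10.2500, 10.2917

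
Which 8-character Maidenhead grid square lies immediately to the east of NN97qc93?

NN97rc03

Longitude extended square 9; +1 → 10, wraps to 0, carry into subsquare.
Longitude subsquare q = 16; +1 → 17 = r.
The latitude characters are unchanged.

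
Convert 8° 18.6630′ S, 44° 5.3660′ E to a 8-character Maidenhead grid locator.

LI21bq05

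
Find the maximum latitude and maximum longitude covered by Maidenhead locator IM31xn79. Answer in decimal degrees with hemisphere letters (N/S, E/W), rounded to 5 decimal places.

31.58333° N, 12.01667° W

Field I=8, M=12: +8·20° lon, +12·10° lat → SW at lon -20°, lat 30°.
Square 3, 1: +3·2° lon, +1·1° lat → SW at lon -14°, lat 31°.
Subsquare x=23, n=13: +23·0.0833333° lon, +13·0.0416667° lat → SW at lon -12.0833°, lat 31.5417°.
Extended square 7, 9: +7·0.00833333° lon, +9·0.00416667° lat → SW at lon -12.025°, lat 31.5792°.
Cell spans 0.00833333° lon × 0.00416667° lat. NE corner is SW corner plus one full cell.
latitude 31.58333° N, longitude 12.01667° W.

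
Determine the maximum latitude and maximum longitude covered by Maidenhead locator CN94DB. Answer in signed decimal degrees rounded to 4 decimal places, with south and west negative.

44.0833, -121.6667

Field C=2, N=13: +2·20° lon, +13·10° lat → SW at lon -140°, lat 40°.
Square 9, 4: +9·2° lon, +4·1° lat → SW at lon -122°, lat 44°.
Subsquare d=3, b=1: +3·0.0833333° lon, +1·0.0416667° lat → SW at lon -121.75°, lat 44.0417°.
Cell spans 0.0833333° lon × 0.0416667° lat. NE corner is SW corner plus one full cell.
latitude 44.0833, longitude -121.6667.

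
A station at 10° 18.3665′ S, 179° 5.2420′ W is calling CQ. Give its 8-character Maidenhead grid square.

AH09kq96

Offset from 180°W / 90°S: lon 0.91263°, lat 79.69389°.
Field: lon ⌊0.91263/20⌋ = 0 → A; lat ⌊79.69389/10⌋ = 7 → H.
Square: lon ⌊0.91263/2⌋ = 0; lat ⌊9.69389/1⌋ = 9.
Subsquare: lon ⌊0.91263/0.0833333⌋ = 10 → k; lat ⌊0.69389/0.0416667⌋ = 16 → q.
Extended square: lon ⌊0.07930/0.00833333⌋ = 9; lat ⌊0.02723/0.00416667⌋ = 6.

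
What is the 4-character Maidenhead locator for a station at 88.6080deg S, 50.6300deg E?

LA51

Offset from 180°W / 90°S: lon 230.63°, lat 1.39°.
Field: lon ⌊230.63/20⌋ = 11 → L; lat ⌊1.39/10⌋ = 0 → A.
Square: lon ⌊10.63/2⌋ = 5; lat ⌊1.39/1⌋ = 1.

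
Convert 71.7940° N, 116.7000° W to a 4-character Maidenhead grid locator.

Shift to the Maidenhead origin (180°W, 90°S): lon 63.30, lat 161.79.
Field (20°×10°, letters A–R): 63.30/20 → 3 → D, 161.79/10 → 16 → Q; chars DQ.
Square (2°×1°, digits 0–9): 3.30/2 → 1, 1.79/1 → 1; chars 11.

DQ11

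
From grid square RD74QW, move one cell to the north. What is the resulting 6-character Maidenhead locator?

Latitude subsquare w = 22; +1 → 23 = x.
The longitude characters are unchanged.

RD74qx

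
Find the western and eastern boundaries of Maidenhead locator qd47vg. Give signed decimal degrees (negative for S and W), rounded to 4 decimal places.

Field Q=16, D=3: +16·20° lon, +3·10° lat → SW at lon 140°, lat -60°.
Square 4, 7: +4·2° lon, +7·1° lat → SW at lon 148°, lat -53°.
Subsquare v=21, g=6: +21·0.0833333° lon, +6·0.0416667° lat → SW at lon 149.75°, lat -52.75°.
Cell spans 0.0833333° lon × 0.0416667° lat.
west 149.7500, east 149.8333.

149.7500, 149.8333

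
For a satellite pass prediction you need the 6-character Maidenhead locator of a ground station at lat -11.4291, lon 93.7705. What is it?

NH68vn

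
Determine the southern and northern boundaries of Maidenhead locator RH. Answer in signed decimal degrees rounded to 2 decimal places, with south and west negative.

Field R=17, H=7: +17·20° lon, +7·10° lat → SW at lon 160°, lat -20°.
Cell spans 20° lon × 10° lat.
south -20.00, north -10.00.

-20.00, -10.00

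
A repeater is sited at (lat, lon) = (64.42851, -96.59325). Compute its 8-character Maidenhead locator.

Offset from 180°W / 90°S: lon 83.40675°, lat 154.42851°.
Field (20°×10°, letters A–R): 83.40675/20 → 4 → E, 154.42851/10 → 15 → P; chars EP.
Square (2°×1°, digits 0–9): 3.40675/2 → 1, 4.42851/1 → 4; chars 14.
Subsquare (5′×2.5′, letters a–x): 1.40675/0.0833333 → 16 → q, 0.42851/0.0416667 → 10 → k; chars qk.
Extended square (30″×15″, digits 0–9): 0.07342/0.00833333 → 8, 0.01184/0.00416667 → 2; chars 82.

EP14qk82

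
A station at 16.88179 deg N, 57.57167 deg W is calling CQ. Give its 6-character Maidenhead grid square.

Shift to the Maidenhead origin (180°W, 90°S): lon 122.4283, lat 106.8818.
Field: lon ⌊122.4283/20⌋ = 6 → G; lat ⌊106.8818/10⌋ = 10 → K.
Square: lon ⌊2.4283/2⌋ = 1; lat ⌊6.8818/1⌋ = 6.
Subsquare: lon ⌊0.4283/0.0833333⌋ = 5 → f; lat ⌊0.8818/0.0416667⌋ = 21 → v.

GK16fv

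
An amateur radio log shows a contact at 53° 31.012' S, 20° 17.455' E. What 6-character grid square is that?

KD06dl

Add 180° to longitude and 90° to latitude: 200.2909, 36.4831.
Field: 200.2909/20 → 10 → K, 36.4831/10 → 3 → D; chars KD.
Square: 0.2909/2 → 0, 6.4831/1 → 6; chars 06.
Subsquare: 0.2909/0.0833333 → 3 → d, 0.4831/0.0416667 → 11 → l; chars dl.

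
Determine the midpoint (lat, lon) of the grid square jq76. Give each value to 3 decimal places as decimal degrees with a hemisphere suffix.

76.500° N, 15.000° E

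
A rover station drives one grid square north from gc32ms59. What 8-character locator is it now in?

GC32mt50

Latitude extended square 9; +1 → 10, wraps to 0, carry into subsquare.
Latitude subsquare s = 18; +1 → 19 = t.
The longitude characters are unchanged.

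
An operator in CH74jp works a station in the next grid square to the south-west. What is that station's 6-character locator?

CH74io

Longitude subsquare j = 9; −1 → 8 = i.
Latitude subsquare p = 15; −1 → 14 = o.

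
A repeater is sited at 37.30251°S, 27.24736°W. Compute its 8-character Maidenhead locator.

Offset from 180°W / 90°S: lon 152.75264°, lat 52.69749°.
Field: lon ⌊152.75264/20⌋ = 7 → H; lat ⌊52.69749/10⌋ = 5 → F.
Square: lon ⌊12.75264/2⌋ = 6; lat ⌊2.69749/1⌋ = 2.
Subsquare: lon ⌊0.75264/0.0833333⌋ = 9 → j; lat ⌊0.69749/0.0416667⌋ = 16 → q.
Extended square: lon ⌊0.00264/0.00833333⌋ = 0; lat ⌊0.03082/0.00416667⌋ = 7.

HF62jq07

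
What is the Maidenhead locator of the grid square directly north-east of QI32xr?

QI42as

Longitude subsquare x = 23; +1 → 24, wraps to 0 = a, carry into square.
Longitude square 3; +1 → 4.
Latitude subsquare r = 17; +1 → 18 = s.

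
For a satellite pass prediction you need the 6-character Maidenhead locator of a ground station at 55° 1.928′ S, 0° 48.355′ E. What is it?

JD04jx

Shift to the Maidenhead origin (180°W, 90°S): lon 180.8059, lat 34.9679.
Field: lon ⌊180.8059/20⌋ = 9 → J; lat ⌊34.9679/10⌋ = 3 → D.
Square: lon ⌊0.8059/2⌋ = 0; lat ⌊4.9679/1⌋ = 4.
Subsquare: lon ⌊0.8059/0.0833333⌋ = 9 → j; lat ⌊0.9679/0.0416667⌋ = 23 → x.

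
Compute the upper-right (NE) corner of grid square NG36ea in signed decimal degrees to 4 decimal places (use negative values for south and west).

-23.9583, 86.4167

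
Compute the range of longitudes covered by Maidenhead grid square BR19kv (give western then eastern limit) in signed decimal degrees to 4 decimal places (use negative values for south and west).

Field B=1, R=17: +1·20° lon, +17·10° lat → SW at lon -160°, lat 80°.
Square 1, 9: +1·2° lon, +9·1° lat → SW at lon -158°, lat 89°.
Subsquare k=10, v=21: +10·0.0833333° lon, +21·0.0416667° lat → SW at lon -157.167°, lat 89.875°.
Cell spans 0.0833333° lon × 0.0416667° lat.
west -157.1667, east -157.0833.

-157.1667, -157.0833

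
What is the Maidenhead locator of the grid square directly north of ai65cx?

AI66ca

Latitude subsquare x = 23; +1 → 24, wraps to 0 = a, carry into square.
Latitude square 5; +1 → 6.
The longitude characters are unchanged.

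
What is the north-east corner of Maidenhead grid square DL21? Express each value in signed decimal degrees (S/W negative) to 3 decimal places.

22.000, -114.000

Field D=3, L=11: +3·20° lon, +11·10° lat → SW at lon -120°, lat 20°.
Square 2, 1: +2·2° lon, +1·1° lat → SW at lon -116°, lat 21°.
Cell spans 2° lon × 1° lat. NE corner is SW corner plus one full cell.
latitude 22.000, longitude -114.000.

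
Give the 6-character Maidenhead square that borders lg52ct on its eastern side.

LG52dt

Longitude subsquare c = 2; +1 → 3 = d.
The latitude characters are unchanged.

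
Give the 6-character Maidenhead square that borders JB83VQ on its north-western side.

JB83ur

Longitude subsquare v = 21; −1 → 20 = u.
Latitude subsquare q = 16; +1 → 17 = r.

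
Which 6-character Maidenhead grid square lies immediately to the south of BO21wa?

BO20wx

Latitude subsquare a = 0; −1 → -1, wraps to 23 = x, carry into square.
Latitude square 1; −1 → 0.
The longitude characters are unchanged.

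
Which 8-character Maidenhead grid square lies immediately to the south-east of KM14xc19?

KM14xc28

Longitude extended square 1; +1 → 2.
Latitude extended square 9; −1 → 8.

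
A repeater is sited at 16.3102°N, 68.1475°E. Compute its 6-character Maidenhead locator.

Shift to the Maidenhead origin (180°W, 90°S): lon 248.1475, lat 106.3102.
Field: 248.1475/20 → 12 → M, 106.3102/10 → 10 → K; chars MK.
Square: 8.1475/2 → 4, 6.3102/1 → 6; chars 46.
Subsquare: 0.1475/0.0833333 → 1 → b, 0.3102/0.0416667 → 7 → h; chars bh.

MK46bh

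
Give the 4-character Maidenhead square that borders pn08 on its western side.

ON98

Longitude square 0; −1 → -1, wraps to 9, carry into field.
Longitude field P = 15; −1 → 14 = O.
The latitude characters are unchanged.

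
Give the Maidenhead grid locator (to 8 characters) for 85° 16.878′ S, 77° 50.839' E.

Shift to the Maidenhead origin (180°W, 90°S): lon 257.84732, lat 4.71870.
Field: 257.84732/20 → 12 → M, 4.71870/10 → 0 → A; chars MA.
Square: 17.84732/2 → 8, 4.71870/1 → 4; chars 84.
Subsquare: 1.84732/0.0833333 → 22 → w, 0.71870/0.0416667 → 17 → r; chars wr.
Extended square: 0.01398/0.00833333 → 1, 0.01037/0.00416667 → 2; chars 12.

MA84wr12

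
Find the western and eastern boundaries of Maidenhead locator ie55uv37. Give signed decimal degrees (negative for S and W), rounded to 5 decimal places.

-8.30833, -8.30000

Field I=8, E=4: +8·20° lon, +4·10° lat → SW at lon -20°, lat -50°.
Square 5, 5: +5·2° lon, +5·1° lat → SW at lon -10°, lat -45°.
Subsquare u=20, v=21: +20·0.0833333° lon, +21·0.0416667° lat → SW at lon -8.33333°, lat -44.125°.
Extended square 3, 7: +3·0.00833333° lon, +7·0.00416667° lat → SW at lon -8.30833°, lat -44.0958°.
Cell spans 0.00833333° lon × 0.00416667° lat.
west -8.30833, east -8.30000.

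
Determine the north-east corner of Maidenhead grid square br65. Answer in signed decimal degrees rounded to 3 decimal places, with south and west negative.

Field B=1, R=17: +1·20° lon, +17·10° lat → SW at lon -160°, lat 80°.
Square 6, 5: +6·2° lon, +5·1° lat → SW at lon -148°, lat 85°.
Cell spans 2° lon × 1° lat. NE corner is SW corner plus one full cell.
latitude 86.000, longitude -146.000.

86.000, -146.000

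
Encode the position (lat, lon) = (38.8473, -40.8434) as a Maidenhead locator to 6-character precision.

Offset from 180°W / 90°S: lon 139.1566°, lat 128.8473°.
Field (20°×10°, letters A–R): 139.1566/20 → 6 → G, 128.8473/10 → 12 → M; chars GM.
Square (2°×1°, digits 0–9): 19.1566/2 → 9, 8.8473/1 → 8; chars 98.
Subsquare (5′×2.5′, letters a–x): 1.1566/0.0833333 → 13 → n, 0.8473/0.0416667 → 20 → u; chars nu.

GM98nu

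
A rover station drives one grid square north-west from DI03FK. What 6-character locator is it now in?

Longitude subsquare f = 5; −1 → 4 = e.
Latitude subsquare k = 10; +1 → 11 = l.

DI03el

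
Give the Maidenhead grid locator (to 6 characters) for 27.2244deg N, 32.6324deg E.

Add 180° to longitude and 90° to latitude: 212.6324, 117.2244.
Field: 212.6324/20 → 10 → K, 117.2244/10 → 11 → L; chars KL.
Square: 12.6324/2 → 6, 7.2244/1 → 7; chars 67.
Subsquare: 0.6324/0.0833333 → 7 → h, 0.2244/0.0416667 → 5 → f; chars hf.

KL67hf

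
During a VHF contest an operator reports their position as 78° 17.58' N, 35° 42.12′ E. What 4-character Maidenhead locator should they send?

KQ78

Shift to the Maidenhead origin (180°W, 90°S): lon 215.70, lat 168.29.
Field: 215.70/20 → 10 → K, 168.29/10 → 16 → Q; chars KQ.
Square: 15.70/2 → 7, 8.29/1 → 8; chars 78.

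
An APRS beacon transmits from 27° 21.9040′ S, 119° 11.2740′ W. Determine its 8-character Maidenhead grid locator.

DG02jp72

Offset from 180°W / 90°S: lon 60.81210°, lat 62.63493°.
Field: lon ⌊60.81210/20⌋ = 3 → D; lat ⌊62.63493/10⌋ = 6 → G.
Square: lon ⌊0.81210/2⌋ = 0; lat ⌊2.63493/1⌋ = 2.
Subsquare: lon ⌊0.81210/0.0833333⌋ = 9 → j; lat ⌊0.63493/0.0416667⌋ = 15 → p.
Extended square: lon ⌊0.06210/0.00833333⌋ = 7; lat ⌊0.00993/0.00416667⌋ = 2.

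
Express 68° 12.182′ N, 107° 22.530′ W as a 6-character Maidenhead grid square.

DP68he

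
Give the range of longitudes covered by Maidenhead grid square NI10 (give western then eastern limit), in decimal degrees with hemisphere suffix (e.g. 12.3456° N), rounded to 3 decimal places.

82.000° E, 84.000° E

Field N=13, I=8: +13·20° lon, +8·10° lat → SW at lon 80°, lat -10°.
Square 1, 0: +1·2° lon, +0·1° lat → SW at lon 82°, lat -10°.
Cell spans 2° lon × 1° lat.
west 82.000° E, east 84.000° E.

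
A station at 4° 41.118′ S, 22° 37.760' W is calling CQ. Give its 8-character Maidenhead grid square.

HI85qh45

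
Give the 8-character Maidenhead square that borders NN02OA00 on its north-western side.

NN02na91

Longitude extended square 0; −1 → -1, wraps to 9, carry into subsquare.
Longitude subsquare o = 14; −1 → 13 = n.
Latitude extended square 0; +1 → 1.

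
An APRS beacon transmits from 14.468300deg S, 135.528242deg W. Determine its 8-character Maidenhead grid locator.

CH25fm67

Shift to the Maidenhead origin (180°W, 90°S): lon 44.47176, lat 75.53170.
Field: 44.47176/20 → 2 → C, 75.53170/10 → 7 → H; chars CH.
Square: 4.47176/2 → 2, 5.53170/1 → 5; chars 25.
Subsquare: 0.47176/0.0833333 → 5 → f, 0.53170/0.0416667 → 12 → m; chars fm.
Extended square: 0.05509/0.00833333 → 6, 0.03170/0.00416667 → 7; chars 67.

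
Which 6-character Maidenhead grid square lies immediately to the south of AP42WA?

AP41wx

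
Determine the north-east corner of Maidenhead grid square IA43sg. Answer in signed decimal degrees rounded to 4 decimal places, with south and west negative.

-86.7083, -10.4167

Field I=8, A=0: +8·20° lon, +0·10° lat → SW at lon -20°, lat -90°.
Square 4, 3: +4·2° lon, +3·1° lat → SW at lon -12°, lat -87°.
Subsquare s=18, g=6: +18·0.0833333° lon, +6·0.0416667° lat → SW at lon -10.5°, lat -86.75°.
Cell spans 0.0833333° lon × 0.0416667° lat. NE corner is SW corner plus one full cell.
latitude -86.7083, longitude -10.4167.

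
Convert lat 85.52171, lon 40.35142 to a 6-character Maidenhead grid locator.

LR05em

Shift to the Maidenhead origin (180°W, 90°S): lon 220.3514, lat 175.5217.
Field: 220.3514/20 → 11 → L, 175.5217/10 → 17 → R; chars LR.
Square: 0.3514/2 → 0, 5.5217/1 → 5; chars 05.
Subsquare: 0.3514/0.0833333 → 4 → e, 0.5217/0.0416667 → 12 → m; chars em.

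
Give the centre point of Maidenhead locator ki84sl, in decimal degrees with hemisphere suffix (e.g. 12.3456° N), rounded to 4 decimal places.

5.5208° S, 37.5417° E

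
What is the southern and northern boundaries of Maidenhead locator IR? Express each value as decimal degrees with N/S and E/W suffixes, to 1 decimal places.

80.0° N, 90.0° N

Field I=8, R=17: +8·20° lon, +17·10° lat → SW at lon -20°, lat 80°.
Cell spans 20° lon × 10° lat.
south 80.0° N, north 90.0° N.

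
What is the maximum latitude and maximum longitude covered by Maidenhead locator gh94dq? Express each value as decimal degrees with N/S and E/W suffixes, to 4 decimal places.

Field G=6, H=7: +6·20° lon, +7·10° lat → SW at lon -60°, lat -20°.
Square 9, 4: +9·2° lon, +4·1° lat → SW at lon -42°, lat -16°.
Subsquare d=3, q=16: +3·0.0833333° lon, +16·0.0416667° lat → SW at lon -41.75°, lat -15.3333°.
Cell spans 0.0833333° lon × 0.0416667° lat. NE corner is SW corner plus one full cell.
latitude 15.2917° S, longitude 41.6667° W.

15.2917° S, 41.6667° W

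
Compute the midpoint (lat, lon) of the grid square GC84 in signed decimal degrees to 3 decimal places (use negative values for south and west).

-65.500, -43.000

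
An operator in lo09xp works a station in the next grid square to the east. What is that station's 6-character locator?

LO19ap

Longitude subsquare x = 23; +1 → 24, wraps to 0 = a, carry into square.
Longitude square 0; +1 → 1.
The latitude characters are unchanged.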